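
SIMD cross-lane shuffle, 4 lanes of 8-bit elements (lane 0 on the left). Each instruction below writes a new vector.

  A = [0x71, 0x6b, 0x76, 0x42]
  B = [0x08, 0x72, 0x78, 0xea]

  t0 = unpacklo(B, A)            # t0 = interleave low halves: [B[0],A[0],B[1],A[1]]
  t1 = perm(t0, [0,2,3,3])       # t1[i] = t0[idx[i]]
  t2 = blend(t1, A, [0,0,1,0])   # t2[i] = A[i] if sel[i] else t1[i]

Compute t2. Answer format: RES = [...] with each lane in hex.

RES = [ 0x08  0x72  0x76  0x6b ]

t0 = [0x08, 0x71, 0x72, 0x6b]
t1 = [0x08, 0x72, 0x6b, 0x6b]
t2 = [0x08, 0x72, 0x76, 0x6b]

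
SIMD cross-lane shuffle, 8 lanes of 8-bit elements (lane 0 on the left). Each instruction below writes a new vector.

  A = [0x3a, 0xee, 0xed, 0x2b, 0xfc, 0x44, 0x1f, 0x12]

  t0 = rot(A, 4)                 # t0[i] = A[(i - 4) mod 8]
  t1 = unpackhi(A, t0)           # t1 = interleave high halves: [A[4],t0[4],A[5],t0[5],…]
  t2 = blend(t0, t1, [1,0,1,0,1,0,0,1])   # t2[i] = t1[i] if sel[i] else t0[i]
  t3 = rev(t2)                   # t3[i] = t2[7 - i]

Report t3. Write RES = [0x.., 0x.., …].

  t0: fc 44 1f 12 3a ee ed 2b
  t1: fc 3a 44 ee 1f ed 12 2b
  t2: fc 44 44 12 1f ee ed 2b
  t3: 2b ed ee 1f 12 44 44 fc

RES = [ 0x2b  0xed  0xee  0x1f  0x12  0x44  0x44  0xfc ]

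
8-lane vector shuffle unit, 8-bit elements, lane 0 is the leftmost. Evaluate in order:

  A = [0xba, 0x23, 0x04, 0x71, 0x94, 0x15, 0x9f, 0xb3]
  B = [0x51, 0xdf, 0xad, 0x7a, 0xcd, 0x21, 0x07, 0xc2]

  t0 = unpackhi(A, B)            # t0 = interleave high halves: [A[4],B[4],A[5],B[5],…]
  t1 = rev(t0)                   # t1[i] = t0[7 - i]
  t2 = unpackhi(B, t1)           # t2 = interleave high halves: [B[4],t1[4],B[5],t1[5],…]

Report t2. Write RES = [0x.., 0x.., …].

RES = [ 0xcd  0x21  0x21  0x15  0x07  0xcd  0xc2  0x94 ]

  t0: 94 cd 15 21 9f 07 b3 c2
  t1: c2 b3 07 9f 21 15 cd 94
  t2: cd 21 21 15 07 cd c2 94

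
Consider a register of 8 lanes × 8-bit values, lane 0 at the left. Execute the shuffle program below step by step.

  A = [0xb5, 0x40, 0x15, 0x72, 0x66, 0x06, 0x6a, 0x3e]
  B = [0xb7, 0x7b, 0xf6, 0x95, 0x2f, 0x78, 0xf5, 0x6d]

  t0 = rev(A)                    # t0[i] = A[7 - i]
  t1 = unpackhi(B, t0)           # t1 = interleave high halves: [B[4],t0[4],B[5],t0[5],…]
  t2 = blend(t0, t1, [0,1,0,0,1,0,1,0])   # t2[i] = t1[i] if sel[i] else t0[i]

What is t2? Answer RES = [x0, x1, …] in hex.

t0 = [0x3e, 0x6a, 0x06, 0x66, 0x72, 0x15, 0x40, 0xb5]
t1 = [0x2f, 0x72, 0x78, 0x15, 0xf5, 0x40, 0x6d, 0xb5]
t2 = [0x3e, 0x72, 0x06, 0x66, 0xf5, 0x15, 0x6d, 0xb5]

RES = [ 0x3e  0x72  0x06  0x66  0xf5  0x15  0x6d  0xb5 ]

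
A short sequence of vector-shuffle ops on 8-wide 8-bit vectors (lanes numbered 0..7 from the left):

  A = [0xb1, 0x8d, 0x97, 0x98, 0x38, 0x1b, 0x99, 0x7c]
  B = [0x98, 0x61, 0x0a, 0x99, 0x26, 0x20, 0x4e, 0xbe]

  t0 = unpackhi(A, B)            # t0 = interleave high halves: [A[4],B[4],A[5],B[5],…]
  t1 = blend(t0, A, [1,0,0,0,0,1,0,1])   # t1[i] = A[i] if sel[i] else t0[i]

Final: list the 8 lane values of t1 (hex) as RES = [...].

t0 = [0x38, 0x26, 0x1b, 0x20, 0x99, 0x4e, 0x7c, 0xbe]
t1 = [0xb1, 0x26, 0x1b, 0x20, 0x99, 0x1b, 0x7c, 0x7c]

RES = [ 0xb1  0x26  0x1b  0x20  0x99  0x1b  0x7c  0x7c ]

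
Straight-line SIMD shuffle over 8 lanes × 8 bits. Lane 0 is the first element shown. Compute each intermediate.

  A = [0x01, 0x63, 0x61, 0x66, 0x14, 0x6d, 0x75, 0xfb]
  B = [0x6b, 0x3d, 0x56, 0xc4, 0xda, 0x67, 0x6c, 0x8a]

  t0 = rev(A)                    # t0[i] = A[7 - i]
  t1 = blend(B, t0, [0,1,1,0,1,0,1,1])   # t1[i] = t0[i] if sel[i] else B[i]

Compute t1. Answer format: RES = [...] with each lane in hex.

RES = [ 0x6b  0x75  0x6d  0xc4  0x66  0x67  0x63  0x01 ]

t0 = [0xfb, 0x75, 0x6d, 0x14, 0x66, 0x61, 0x63, 0x01]
t1 = [0x6b, 0x75, 0x6d, 0xc4, 0x66, 0x67, 0x63, 0x01]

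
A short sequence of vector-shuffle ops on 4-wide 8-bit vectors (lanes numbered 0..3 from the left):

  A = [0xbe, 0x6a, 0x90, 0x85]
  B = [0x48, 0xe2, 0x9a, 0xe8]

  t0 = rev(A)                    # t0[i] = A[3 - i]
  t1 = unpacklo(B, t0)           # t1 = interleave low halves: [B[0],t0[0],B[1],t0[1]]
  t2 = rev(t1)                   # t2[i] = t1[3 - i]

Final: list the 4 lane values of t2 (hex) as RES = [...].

  t0: 85 90 6a be
  t1: 48 85 e2 90
  t2: 90 e2 85 48

RES = [ 0x90  0xe2  0x85  0x48 ]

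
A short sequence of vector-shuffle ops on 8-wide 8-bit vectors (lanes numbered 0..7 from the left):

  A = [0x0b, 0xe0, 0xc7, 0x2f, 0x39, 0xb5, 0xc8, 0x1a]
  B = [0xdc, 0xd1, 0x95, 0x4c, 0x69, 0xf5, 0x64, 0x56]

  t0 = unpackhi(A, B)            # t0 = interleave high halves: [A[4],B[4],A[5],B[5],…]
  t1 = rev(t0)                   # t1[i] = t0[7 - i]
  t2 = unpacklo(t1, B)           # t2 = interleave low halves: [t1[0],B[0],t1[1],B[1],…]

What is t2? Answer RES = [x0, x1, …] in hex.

→ t0 |39|69|b5|f5|c8|64|1a|56|
→ t1 |56|1a|64|c8|f5|b5|69|39|
→ t2 |56|dc|1a|d1|64|95|c8|4c|

RES = [0x56, 0xdc, 0x1a, 0xd1, 0x64, 0x95, 0xc8, 0x4c]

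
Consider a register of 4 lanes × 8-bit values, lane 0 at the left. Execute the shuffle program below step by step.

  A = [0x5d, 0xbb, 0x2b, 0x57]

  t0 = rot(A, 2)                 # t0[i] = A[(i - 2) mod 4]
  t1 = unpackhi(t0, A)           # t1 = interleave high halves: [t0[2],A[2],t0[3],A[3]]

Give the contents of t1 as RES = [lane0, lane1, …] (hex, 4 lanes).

RES = [ 0x5d  0x2b  0xbb  0x57 ]

→ t0 |2b|57|5d|bb|
→ t1 |5d|2b|bb|57|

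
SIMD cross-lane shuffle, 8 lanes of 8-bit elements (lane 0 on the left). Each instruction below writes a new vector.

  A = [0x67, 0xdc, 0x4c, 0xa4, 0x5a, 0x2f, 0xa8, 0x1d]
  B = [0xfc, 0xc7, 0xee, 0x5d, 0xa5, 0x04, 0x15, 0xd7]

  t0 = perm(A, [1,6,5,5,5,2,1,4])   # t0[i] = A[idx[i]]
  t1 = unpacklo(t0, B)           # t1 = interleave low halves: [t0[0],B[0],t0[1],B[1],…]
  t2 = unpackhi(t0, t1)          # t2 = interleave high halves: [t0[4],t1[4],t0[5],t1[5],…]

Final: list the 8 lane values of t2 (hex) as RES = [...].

RES = [0x2f, 0x2f, 0x4c, 0xee, 0xdc, 0x2f, 0x5a, 0x5d]

  t0: dc a8 2f 2f 2f 4c dc 5a
  t1: dc fc a8 c7 2f ee 2f 5d
  t2: 2f 2f 4c ee dc 2f 5a 5d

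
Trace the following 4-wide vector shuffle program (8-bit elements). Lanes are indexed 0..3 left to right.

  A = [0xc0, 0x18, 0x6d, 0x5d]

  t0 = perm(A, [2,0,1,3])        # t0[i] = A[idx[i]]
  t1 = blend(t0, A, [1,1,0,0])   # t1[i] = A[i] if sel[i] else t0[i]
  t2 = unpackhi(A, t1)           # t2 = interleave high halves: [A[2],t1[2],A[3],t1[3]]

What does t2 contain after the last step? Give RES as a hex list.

RES = [0x6d, 0x18, 0x5d, 0x5d]

t0 = [0x6d, 0xc0, 0x18, 0x5d]
t1 = [0xc0, 0x18, 0x18, 0x5d]
t2 = [0x6d, 0x18, 0x5d, 0x5d]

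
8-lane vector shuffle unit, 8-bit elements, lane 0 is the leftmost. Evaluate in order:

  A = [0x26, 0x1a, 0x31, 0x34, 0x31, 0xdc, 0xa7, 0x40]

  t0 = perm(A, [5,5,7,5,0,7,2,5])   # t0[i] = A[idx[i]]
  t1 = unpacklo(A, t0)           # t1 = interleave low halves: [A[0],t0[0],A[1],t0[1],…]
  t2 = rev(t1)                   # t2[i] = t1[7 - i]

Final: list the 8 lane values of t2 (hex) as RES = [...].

t0 = [0xdc, 0xdc, 0x40, 0xdc, 0x26, 0x40, 0x31, 0xdc]
t1 = [0x26, 0xdc, 0x1a, 0xdc, 0x31, 0x40, 0x34, 0xdc]
t2 = [0xdc, 0x34, 0x40, 0x31, 0xdc, 0x1a, 0xdc, 0x26]

RES = [ 0xdc  0x34  0x40  0x31  0xdc  0x1a  0xdc  0x26 ]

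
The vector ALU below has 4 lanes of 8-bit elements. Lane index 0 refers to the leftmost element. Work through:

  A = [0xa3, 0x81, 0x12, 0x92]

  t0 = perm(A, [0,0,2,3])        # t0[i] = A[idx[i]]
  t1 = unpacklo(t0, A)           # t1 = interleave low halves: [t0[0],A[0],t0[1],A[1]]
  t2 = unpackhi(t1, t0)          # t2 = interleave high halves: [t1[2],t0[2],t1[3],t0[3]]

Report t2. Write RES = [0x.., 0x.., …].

RES = [0xa3, 0x12, 0x81, 0x92]

  t0: a3 a3 12 92
  t1: a3 a3 a3 81
  t2: a3 12 81 92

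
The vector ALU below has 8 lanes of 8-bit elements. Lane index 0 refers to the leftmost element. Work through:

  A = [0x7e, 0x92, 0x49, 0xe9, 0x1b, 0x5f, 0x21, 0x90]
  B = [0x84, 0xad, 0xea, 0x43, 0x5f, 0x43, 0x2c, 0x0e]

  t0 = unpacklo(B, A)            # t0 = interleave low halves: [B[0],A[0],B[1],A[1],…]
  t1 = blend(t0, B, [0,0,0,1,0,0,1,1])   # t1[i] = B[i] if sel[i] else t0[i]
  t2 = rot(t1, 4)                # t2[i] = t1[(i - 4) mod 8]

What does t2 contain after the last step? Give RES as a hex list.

→ t0 |84|7e|ad|92|ea|49|43|e9|
→ t1 |84|7e|ad|43|ea|49|2c|0e|
→ t2 |ea|49|2c|0e|84|7e|ad|43|

RES = [0xea, 0x49, 0x2c, 0x0e, 0x84, 0x7e, 0xad, 0x43]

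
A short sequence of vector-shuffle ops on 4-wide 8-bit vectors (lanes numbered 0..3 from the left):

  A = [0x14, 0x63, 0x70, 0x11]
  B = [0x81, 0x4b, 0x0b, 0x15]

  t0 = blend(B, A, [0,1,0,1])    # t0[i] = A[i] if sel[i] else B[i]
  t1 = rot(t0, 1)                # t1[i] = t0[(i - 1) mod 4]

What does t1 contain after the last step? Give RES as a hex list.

RES = [0x11, 0x81, 0x63, 0x0b]

→ t0 |81|63|0b|11|
→ t1 |11|81|63|0b|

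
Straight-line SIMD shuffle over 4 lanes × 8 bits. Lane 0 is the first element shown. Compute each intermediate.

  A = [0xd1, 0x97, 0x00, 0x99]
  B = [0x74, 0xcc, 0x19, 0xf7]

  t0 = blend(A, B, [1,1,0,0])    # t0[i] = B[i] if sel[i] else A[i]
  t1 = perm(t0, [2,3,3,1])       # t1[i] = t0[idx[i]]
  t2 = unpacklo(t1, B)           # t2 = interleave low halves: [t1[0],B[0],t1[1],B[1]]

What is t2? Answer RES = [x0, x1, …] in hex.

RES = [ 0x00  0x74  0x99  0xcc ]

  t0: 74 cc 00 99
  t1: 00 99 99 cc
  t2: 00 74 99 cc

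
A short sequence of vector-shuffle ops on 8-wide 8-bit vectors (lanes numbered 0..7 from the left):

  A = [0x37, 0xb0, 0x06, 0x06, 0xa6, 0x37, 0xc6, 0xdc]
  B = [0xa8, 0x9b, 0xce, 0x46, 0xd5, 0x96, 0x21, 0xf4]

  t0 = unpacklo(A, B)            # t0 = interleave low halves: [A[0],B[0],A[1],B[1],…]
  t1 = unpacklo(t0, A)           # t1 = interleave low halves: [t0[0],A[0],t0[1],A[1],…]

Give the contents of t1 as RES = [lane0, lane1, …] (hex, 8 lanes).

RES = [0x37, 0x37, 0xa8, 0xb0, 0xb0, 0x06, 0x9b, 0x06]

  t0: 37 a8 b0 9b 06 ce 06 46
  t1: 37 37 a8 b0 b0 06 9b 06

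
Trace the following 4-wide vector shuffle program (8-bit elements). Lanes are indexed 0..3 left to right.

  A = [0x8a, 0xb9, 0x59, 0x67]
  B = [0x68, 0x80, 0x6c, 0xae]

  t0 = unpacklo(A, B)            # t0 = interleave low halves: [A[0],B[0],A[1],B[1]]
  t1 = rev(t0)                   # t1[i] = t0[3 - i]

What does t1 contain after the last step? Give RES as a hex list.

  t0: 8a 68 b9 80
  t1: 80 b9 68 8a

RES = [ 0x80  0xb9  0x68  0x8a ]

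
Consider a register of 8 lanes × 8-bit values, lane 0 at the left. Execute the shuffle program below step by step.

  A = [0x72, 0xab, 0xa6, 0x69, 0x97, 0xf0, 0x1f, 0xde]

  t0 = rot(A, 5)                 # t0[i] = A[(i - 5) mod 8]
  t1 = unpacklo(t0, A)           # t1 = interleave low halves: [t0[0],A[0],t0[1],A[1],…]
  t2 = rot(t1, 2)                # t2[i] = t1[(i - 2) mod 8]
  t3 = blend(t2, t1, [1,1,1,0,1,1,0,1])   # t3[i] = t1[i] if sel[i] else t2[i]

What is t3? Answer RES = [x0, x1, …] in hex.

RES = [ 0x69  0x72  0x97  0x72  0xf0  0xa6  0xf0  0x69 ]

t0 = [0x69, 0x97, 0xf0, 0x1f, 0xde, 0x72, 0xab, 0xa6]
t1 = [0x69, 0x72, 0x97, 0xab, 0xf0, 0xa6, 0x1f, 0x69]
t2 = [0x1f, 0x69, 0x69, 0x72, 0x97, 0xab, 0xf0, 0xa6]
t3 = [0x69, 0x72, 0x97, 0x72, 0xf0, 0xa6, 0xf0, 0x69]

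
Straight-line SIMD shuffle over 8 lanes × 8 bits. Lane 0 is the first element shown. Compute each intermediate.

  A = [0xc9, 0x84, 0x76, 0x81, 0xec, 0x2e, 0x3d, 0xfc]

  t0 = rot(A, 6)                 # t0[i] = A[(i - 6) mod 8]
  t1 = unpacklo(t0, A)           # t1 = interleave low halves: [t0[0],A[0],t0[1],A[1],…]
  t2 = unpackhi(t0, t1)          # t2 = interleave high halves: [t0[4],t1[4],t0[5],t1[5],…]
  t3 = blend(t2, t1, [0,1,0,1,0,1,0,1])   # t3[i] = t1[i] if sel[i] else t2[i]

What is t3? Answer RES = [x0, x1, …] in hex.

→ t0 |76|81|ec|2e|3d|fc|c9|84|
→ t1 |76|c9|81|84|ec|76|2e|81|
→ t2 |3d|ec|fc|76|c9|2e|84|81|
→ t3 |3d|c9|fc|84|c9|76|84|81|

RES = [0x3d, 0xc9, 0xfc, 0x84, 0xc9, 0x76, 0x84, 0x81]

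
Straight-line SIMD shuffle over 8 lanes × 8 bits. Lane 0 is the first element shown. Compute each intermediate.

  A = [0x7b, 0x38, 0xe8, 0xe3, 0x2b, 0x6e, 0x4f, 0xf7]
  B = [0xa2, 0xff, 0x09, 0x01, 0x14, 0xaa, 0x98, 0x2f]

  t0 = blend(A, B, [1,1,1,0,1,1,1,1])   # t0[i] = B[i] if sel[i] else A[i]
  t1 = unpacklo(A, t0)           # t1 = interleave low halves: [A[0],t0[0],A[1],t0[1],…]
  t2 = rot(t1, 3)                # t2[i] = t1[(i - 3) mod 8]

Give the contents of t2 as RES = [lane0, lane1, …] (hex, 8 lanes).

RES = [0x09, 0xe3, 0xe3, 0x7b, 0xa2, 0x38, 0xff, 0xe8]

t0 = [0xa2, 0xff, 0x09, 0xe3, 0x14, 0xaa, 0x98, 0x2f]
t1 = [0x7b, 0xa2, 0x38, 0xff, 0xe8, 0x09, 0xe3, 0xe3]
t2 = [0x09, 0xe3, 0xe3, 0x7b, 0xa2, 0x38, 0xff, 0xe8]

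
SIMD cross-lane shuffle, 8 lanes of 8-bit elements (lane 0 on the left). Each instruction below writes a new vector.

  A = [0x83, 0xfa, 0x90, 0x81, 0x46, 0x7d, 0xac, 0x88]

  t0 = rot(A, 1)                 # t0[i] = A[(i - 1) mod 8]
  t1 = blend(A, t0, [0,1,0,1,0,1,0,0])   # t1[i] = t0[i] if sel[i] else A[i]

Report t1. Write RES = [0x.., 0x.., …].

RES = [ 0x83  0x83  0x90  0x90  0x46  0x46  0xac  0x88 ]

t0 = [0x88, 0x83, 0xfa, 0x90, 0x81, 0x46, 0x7d, 0xac]
t1 = [0x83, 0x83, 0x90, 0x90, 0x46, 0x46, 0xac, 0x88]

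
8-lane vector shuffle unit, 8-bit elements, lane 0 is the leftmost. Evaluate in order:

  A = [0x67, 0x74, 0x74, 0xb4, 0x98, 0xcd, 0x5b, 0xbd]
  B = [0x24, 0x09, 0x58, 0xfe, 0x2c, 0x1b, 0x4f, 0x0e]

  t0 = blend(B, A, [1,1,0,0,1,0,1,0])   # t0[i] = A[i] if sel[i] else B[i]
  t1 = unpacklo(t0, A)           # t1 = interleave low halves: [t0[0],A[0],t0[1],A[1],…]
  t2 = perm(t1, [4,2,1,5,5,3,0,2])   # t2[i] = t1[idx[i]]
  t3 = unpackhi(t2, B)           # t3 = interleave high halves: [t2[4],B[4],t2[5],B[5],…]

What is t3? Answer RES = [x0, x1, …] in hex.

t0 = [0x67, 0x74, 0x58, 0xfe, 0x98, 0x1b, 0x5b, 0x0e]
t1 = [0x67, 0x67, 0x74, 0x74, 0x58, 0x74, 0xfe, 0xb4]
t2 = [0x58, 0x74, 0x67, 0x74, 0x74, 0x74, 0x67, 0x74]
t3 = [0x74, 0x2c, 0x74, 0x1b, 0x67, 0x4f, 0x74, 0x0e]

RES = [0x74, 0x2c, 0x74, 0x1b, 0x67, 0x4f, 0x74, 0x0e]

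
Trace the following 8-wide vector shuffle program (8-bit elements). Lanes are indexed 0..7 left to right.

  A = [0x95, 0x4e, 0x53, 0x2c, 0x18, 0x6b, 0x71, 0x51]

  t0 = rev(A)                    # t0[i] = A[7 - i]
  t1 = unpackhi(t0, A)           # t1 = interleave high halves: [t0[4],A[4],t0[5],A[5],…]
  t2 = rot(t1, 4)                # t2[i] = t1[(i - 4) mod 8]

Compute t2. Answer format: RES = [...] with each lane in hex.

  t0: 51 71 6b 18 2c 53 4e 95
  t1: 2c 18 53 6b 4e 71 95 51
  t2: 4e 71 95 51 2c 18 53 6b

RES = [ 0x4e  0x71  0x95  0x51  0x2c  0x18  0x53  0x6b ]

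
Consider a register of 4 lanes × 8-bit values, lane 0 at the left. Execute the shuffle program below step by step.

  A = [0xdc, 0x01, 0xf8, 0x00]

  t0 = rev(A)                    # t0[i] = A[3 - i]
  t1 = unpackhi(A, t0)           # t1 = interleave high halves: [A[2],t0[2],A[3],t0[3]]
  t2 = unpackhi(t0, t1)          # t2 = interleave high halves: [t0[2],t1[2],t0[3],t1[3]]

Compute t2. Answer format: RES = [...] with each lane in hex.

→ t0 |00|f8|01|dc|
→ t1 |f8|01|00|dc|
→ t2 |01|00|dc|dc|

RES = [ 0x01  0x00  0xdc  0xdc ]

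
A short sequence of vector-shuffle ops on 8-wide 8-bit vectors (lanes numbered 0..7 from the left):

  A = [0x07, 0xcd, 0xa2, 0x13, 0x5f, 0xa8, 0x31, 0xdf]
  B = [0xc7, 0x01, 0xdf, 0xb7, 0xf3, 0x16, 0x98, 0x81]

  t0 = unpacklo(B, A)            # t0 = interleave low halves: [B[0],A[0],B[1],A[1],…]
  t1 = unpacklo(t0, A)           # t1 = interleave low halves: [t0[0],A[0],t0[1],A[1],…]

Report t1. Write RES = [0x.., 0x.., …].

RES = [0xc7, 0x07, 0x07, 0xcd, 0x01, 0xa2, 0xcd, 0x13]

  t0: c7 07 01 cd df a2 b7 13
  t1: c7 07 07 cd 01 a2 cd 13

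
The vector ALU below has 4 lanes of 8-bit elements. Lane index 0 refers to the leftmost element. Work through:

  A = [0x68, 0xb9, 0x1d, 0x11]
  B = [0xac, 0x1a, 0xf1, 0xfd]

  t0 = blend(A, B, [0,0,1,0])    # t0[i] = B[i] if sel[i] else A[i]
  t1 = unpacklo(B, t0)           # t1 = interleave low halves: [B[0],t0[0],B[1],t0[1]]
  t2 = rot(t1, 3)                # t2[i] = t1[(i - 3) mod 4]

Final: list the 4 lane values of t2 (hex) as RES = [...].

RES = [0x68, 0x1a, 0xb9, 0xac]

t0 = [0x68, 0xb9, 0xf1, 0x11]
t1 = [0xac, 0x68, 0x1a, 0xb9]
t2 = [0x68, 0x1a, 0xb9, 0xac]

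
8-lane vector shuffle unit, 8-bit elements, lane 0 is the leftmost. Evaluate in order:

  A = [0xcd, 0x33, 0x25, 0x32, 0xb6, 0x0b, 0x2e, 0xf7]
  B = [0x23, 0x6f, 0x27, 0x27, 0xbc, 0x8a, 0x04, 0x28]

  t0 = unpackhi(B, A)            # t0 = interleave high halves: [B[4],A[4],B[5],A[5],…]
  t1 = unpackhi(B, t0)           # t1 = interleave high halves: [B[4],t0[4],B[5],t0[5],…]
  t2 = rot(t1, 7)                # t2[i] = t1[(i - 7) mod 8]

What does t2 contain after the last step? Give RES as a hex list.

  t0: bc b6 8a 0b 04 2e 28 f7
  t1: bc 04 8a 2e 04 28 28 f7
  t2: 04 8a 2e 04 28 28 f7 bc

RES = [ 0x04  0x8a  0x2e  0x04  0x28  0x28  0xf7  0xbc ]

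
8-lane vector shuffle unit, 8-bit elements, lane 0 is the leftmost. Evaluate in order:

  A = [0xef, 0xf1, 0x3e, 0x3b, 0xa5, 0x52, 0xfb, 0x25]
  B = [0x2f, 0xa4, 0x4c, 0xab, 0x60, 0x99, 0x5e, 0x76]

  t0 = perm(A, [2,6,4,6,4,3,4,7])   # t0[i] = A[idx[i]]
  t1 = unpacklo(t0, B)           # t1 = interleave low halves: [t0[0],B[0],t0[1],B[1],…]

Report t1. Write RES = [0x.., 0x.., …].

RES = [0x3e, 0x2f, 0xfb, 0xa4, 0xa5, 0x4c, 0xfb, 0xab]

→ t0 |3e|fb|a5|fb|a5|3b|a5|25|
→ t1 |3e|2f|fb|a4|a5|4c|fb|ab|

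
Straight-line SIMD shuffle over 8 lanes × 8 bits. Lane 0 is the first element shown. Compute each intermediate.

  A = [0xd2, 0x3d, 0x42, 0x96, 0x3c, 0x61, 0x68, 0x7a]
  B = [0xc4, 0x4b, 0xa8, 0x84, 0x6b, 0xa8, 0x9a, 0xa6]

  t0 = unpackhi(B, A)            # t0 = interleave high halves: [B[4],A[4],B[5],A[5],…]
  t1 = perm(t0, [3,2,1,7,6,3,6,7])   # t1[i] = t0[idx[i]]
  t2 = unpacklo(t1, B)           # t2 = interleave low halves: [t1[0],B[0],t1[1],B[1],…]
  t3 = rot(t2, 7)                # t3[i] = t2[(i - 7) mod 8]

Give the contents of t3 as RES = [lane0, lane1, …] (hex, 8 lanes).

RES = [ 0xc4  0xa8  0x4b  0x3c  0xa8  0x7a  0x84  0x61 ]

t0 = [0x6b, 0x3c, 0xa8, 0x61, 0x9a, 0x68, 0xa6, 0x7a]
t1 = [0x61, 0xa8, 0x3c, 0x7a, 0xa6, 0x61, 0xa6, 0x7a]
t2 = [0x61, 0xc4, 0xa8, 0x4b, 0x3c, 0xa8, 0x7a, 0x84]
t3 = [0xc4, 0xa8, 0x4b, 0x3c, 0xa8, 0x7a, 0x84, 0x61]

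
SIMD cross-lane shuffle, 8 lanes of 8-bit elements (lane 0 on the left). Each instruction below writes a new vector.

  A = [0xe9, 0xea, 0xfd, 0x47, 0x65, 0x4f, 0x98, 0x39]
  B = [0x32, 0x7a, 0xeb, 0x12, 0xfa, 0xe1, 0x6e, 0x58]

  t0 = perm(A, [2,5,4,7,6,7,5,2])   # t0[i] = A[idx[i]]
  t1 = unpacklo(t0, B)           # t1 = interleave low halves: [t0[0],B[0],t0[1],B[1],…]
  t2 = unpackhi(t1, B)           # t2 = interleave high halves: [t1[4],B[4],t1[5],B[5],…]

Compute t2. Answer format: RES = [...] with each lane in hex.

RES = [ 0x65  0xfa  0xeb  0xe1  0x39  0x6e  0x12  0x58 ]

  t0: fd 4f 65 39 98 39 4f fd
  t1: fd 32 4f 7a 65 eb 39 12
  t2: 65 fa eb e1 39 6e 12 58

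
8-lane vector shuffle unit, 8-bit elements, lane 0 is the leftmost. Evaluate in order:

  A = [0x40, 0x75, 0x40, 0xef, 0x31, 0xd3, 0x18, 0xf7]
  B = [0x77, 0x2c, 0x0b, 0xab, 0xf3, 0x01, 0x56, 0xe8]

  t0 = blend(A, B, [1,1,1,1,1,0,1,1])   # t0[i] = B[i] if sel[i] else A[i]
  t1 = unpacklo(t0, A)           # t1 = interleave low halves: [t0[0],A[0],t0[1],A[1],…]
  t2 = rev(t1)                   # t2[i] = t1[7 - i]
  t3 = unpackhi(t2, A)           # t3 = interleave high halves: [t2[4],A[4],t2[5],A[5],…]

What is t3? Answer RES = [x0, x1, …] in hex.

t0 = [0x77, 0x2c, 0x0b, 0xab, 0xf3, 0xd3, 0x56, 0xe8]
t1 = [0x77, 0x40, 0x2c, 0x75, 0x0b, 0x40, 0xab, 0xef]
t2 = [0xef, 0xab, 0x40, 0x0b, 0x75, 0x2c, 0x40, 0x77]
t3 = [0x75, 0x31, 0x2c, 0xd3, 0x40, 0x18, 0x77, 0xf7]

RES = [ 0x75  0x31  0x2c  0xd3  0x40  0x18  0x77  0xf7 ]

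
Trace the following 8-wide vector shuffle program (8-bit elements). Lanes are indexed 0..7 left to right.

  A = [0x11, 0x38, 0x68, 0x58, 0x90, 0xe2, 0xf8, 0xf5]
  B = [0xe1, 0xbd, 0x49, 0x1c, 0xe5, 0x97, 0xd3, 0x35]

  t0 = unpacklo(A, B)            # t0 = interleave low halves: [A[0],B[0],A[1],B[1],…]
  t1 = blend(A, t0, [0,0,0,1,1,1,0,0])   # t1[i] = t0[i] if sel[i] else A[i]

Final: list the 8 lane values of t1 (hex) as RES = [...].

→ t0 |11|e1|38|bd|68|49|58|1c|
→ t1 |11|38|68|bd|68|49|f8|f5|

RES = [0x11, 0x38, 0x68, 0xbd, 0x68, 0x49, 0xf8, 0xf5]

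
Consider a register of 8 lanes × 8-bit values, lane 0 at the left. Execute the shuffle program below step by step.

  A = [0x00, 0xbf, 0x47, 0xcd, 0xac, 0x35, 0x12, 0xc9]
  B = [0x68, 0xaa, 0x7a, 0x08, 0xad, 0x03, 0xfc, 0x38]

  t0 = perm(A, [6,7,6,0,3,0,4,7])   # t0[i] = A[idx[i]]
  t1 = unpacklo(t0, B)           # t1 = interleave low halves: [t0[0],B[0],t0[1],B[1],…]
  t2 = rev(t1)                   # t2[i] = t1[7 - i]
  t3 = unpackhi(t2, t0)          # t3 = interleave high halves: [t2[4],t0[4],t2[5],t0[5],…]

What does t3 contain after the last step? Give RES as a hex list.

→ t0 |12|c9|12|00|cd|00|ac|c9|
→ t1 |12|68|c9|aa|12|7a|00|08|
→ t2 |08|00|7a|12|aa|c9|68|12|
→ t3 |aa|cd|c9|00|68|ac|12|c9|

RES = [ 0xaa  0xcd  0xc9  0x00  0x68  0xac  0x12  0xc9 ]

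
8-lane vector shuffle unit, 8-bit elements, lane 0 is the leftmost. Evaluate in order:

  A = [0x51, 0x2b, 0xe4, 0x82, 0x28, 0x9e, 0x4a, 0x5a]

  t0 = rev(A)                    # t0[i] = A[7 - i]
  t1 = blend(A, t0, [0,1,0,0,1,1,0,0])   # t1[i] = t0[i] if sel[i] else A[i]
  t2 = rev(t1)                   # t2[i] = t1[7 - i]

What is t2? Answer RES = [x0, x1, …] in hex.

RES = [ 0x5a  0x4a  0xe4  0x82  0x82  0xe4  0x4a  0x51 ]

  t0: 5a 4a 9e 28 82 e4 2b 51
  t1: 51 4a e4 82 82 e4 4a 5a
  t2: 5a 4a e4 82 82 e4 4a 51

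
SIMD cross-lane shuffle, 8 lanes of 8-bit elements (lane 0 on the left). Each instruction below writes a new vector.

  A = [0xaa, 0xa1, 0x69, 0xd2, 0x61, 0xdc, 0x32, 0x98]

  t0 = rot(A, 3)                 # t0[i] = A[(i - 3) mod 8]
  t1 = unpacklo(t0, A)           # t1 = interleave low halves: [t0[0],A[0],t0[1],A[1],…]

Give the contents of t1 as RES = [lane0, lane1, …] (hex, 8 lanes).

→ t0 |dc|32|98|aa|a1|69|d2|61|
→ t1 |dc|aa|32|a1|98|69|aa|d2|

RES = [ 0xdc  0xaa  0x32  0xa1  0x98  0x69  0xaa  0xd2 ]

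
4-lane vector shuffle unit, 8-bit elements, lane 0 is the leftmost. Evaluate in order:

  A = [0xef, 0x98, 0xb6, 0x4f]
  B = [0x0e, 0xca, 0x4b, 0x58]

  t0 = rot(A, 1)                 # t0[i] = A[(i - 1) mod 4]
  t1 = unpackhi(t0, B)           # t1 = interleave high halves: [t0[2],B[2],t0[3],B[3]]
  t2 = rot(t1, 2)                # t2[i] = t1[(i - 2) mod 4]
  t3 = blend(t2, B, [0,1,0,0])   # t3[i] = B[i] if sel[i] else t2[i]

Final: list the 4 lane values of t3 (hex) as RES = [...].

→ t0 |4f|ef|98|b6|
→ t1 |98|4b|b6|58|
→ t2 |b6|58|98|4b|
→ t3 |b6|ca|98|4b|

RES = [ 0xb6  0xca  0x98  0x4b ]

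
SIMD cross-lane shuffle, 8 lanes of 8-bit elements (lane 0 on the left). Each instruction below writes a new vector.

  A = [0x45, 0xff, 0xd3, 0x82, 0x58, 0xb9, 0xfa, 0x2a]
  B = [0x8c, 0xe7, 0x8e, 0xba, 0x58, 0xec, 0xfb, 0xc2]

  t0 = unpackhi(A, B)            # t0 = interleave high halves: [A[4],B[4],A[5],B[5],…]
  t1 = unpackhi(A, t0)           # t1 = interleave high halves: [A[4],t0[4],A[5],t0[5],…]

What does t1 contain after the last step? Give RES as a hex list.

RES = [ 0x58  0xfa  0xb9  0xfb  0xfa  0x2a  0x2a  0xc2 ]

→ t0 |58|58|b9|ec|fa|fb|2a|c2|
→ t1 |58|fa|b9|fb|fa|2a|2a|c2|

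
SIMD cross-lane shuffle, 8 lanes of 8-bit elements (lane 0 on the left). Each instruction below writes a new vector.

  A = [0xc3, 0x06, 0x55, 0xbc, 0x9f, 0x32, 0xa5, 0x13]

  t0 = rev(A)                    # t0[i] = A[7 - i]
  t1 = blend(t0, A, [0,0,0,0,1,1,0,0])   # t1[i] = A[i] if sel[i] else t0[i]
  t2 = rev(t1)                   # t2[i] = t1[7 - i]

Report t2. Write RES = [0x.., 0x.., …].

RES = [0xc3, 0x06, 0x32, 0x9f, 0x9f, 0x32, 0xa5, 0x13]

t0 = [0x13, 0xa5, 0x32, 0x9f, 0xbc, 0x55, 0x06, 0xc3]
t1 = [0x13, 0xa5, 0x32, 0x9f, 0x9f, 0x32, 0x06, 0xc3]
t2 = [0xc3, 0x06, 0x32, 0x9f, 0x9f, 0x32, 0xa5, 0x13]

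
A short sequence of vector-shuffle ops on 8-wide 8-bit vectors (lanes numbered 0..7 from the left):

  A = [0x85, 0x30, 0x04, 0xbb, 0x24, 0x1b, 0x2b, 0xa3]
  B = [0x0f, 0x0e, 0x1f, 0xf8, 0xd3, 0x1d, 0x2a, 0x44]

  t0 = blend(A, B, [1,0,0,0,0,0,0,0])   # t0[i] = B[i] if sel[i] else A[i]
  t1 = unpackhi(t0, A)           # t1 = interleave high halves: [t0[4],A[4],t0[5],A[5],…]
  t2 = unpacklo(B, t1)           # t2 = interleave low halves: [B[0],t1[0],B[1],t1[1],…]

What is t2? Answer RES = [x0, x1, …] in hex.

RES = [0x0f, 0x24, 0x0e, 0x24, 0x1f, 0x1b, 0xf8, 0x1b]

t0 = [0x0f, 0x30, 0x04, 0xbb, 0x24, 0x1b, 0x2b, 0xa3]
t1 = [0x24, 0x24, 0x1b, 0x1b, 0x2b, 0x2b, 0xa3, 0xa3]
t2 = [0x0f, 0x24, 0x0e, 0x24, 0x1f, 0x1b, 0xf8, 0x1b]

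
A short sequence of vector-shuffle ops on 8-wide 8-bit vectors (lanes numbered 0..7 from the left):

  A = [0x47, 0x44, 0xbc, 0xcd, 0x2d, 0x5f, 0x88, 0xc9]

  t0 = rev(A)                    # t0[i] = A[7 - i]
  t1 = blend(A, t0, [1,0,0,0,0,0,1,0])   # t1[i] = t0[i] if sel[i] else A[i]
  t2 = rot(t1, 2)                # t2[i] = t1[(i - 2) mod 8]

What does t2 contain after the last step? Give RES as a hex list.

RES = [ 0x44  0xc9  0xc9  0x44  0xbc  0xcd  0x2d  0x5f ]

t0 = [0xc9, 0x88, 0x5f, 0x2d, 0xcd, 0xbc, 0x44, 0x47]
t1 = [0xc9, 0x44, 0xbc, 0xcd, 0x2d, 0x5f, 0x44, 0xc9]
t2 = [0x44, 0xc9, 0xc9, 0x44, 0xbc, 0xcd, 0x2d, 0x5f]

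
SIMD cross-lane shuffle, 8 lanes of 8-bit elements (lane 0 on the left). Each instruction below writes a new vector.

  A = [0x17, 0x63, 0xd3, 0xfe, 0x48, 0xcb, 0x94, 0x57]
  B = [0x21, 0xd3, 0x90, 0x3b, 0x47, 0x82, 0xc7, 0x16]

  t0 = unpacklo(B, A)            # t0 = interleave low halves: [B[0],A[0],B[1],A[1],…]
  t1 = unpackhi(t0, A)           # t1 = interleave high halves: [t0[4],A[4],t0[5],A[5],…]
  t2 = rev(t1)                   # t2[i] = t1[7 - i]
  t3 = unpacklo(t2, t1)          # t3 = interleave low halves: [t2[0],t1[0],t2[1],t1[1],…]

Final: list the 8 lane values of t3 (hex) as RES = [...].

RES = [0x57, 0x90, 0xfe, 0x48, 0x94, 0xd3, 0x3b, 0xcb]

t0 = [0x21, 0x17, 0xd3, 0x63, 0x90, 0xd3, 0x3b, 0xfe]
t1 = [0x90, 0x48, 0xd3, 0xcb, 0x3b, 0x94, 0xfe, 0x57]
t2 = [0x57, 0xfe, 0x94, 0x3b, 0xcb, 0xd3, 0x48, 0x90]
t3 = [0x57, 0x90, 0xfe, 0x48, 0x94, 0xd3, 0x3b, 0xcb]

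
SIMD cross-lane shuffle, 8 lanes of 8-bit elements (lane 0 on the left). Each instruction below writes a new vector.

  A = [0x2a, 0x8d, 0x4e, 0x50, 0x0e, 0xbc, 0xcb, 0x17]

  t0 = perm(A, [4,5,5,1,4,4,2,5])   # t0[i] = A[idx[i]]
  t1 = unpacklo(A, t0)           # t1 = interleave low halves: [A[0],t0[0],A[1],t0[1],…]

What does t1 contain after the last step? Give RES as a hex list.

RES = [0x2a, 0x0e, 0x8d, 0xbc, 0x4e, 0xbc, 0x50, 0x8d]

t0 = [0x0e, 0xbc, 0xbc, 0x8d, 0x0e, 0x0e, 0x4e, 0xbc]
t1 = [0x2a, 0x0e, 0x8d, 0xbc, 0x4e, 0xbc, 0x50, 0x8d]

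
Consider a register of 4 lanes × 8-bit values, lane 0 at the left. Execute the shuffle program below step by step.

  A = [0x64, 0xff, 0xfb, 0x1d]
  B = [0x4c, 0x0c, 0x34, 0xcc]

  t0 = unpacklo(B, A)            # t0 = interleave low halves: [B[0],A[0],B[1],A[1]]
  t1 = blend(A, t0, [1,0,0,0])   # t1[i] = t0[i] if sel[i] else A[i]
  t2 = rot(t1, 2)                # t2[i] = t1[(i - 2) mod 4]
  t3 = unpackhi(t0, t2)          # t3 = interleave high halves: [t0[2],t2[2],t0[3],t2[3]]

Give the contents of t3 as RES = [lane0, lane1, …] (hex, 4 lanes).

RES = [ 0x0c  0x4c  0xff  0xff ]

  t0: 4c 64 0c ff
  t1: 4c ff fb 1d
  t2: fb 1d 4c ff
  t3: 0c 4c ff ff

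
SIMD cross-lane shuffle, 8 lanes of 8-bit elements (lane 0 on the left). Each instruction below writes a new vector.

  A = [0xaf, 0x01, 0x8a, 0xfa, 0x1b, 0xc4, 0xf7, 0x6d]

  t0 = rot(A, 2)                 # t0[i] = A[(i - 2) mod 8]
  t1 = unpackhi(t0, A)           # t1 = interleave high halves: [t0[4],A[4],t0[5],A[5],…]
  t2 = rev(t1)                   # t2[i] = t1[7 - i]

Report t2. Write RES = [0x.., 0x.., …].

t0 = [0xf7, 0x6d, 0xaf, 0x01, 0x8a, 0xfa, 0x1b, 0xc4]
t1 = [0x8a, 0x1b, 0xfa, 0xc4, 0x1b, 0xf7, 0xc4, 0x6d]
t2 = [0x6d, 0xc4, 0xf7, 0x1b, 0xc4, 0xfa, 0x1b, 0x8a]

RES = [ 0x6d  0xc4  0xf7  0x1b  0xc4  0xfa  0x1b  0x8a ]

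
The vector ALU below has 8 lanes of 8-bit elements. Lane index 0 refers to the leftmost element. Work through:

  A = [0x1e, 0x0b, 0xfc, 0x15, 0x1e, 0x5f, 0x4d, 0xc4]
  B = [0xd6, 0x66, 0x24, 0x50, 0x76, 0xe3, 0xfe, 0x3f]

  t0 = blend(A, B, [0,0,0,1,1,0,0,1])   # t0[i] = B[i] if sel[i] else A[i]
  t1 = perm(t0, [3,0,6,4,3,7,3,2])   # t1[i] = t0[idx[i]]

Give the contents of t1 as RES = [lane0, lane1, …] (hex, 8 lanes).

RES = [0x50, 0x1e, 0x4d, 0x76, 0x50, 0x3f, 0x50, 0xfc]

t0 = [0x1e, 0x0b, 0xfc, 0x50, 0x76, 0x5f, 0x4d, 0x3f]
t1 = [0x50, 0x1e, 0x4d, 0x76, 0x50, 0x3f, 0x50, 0xfc]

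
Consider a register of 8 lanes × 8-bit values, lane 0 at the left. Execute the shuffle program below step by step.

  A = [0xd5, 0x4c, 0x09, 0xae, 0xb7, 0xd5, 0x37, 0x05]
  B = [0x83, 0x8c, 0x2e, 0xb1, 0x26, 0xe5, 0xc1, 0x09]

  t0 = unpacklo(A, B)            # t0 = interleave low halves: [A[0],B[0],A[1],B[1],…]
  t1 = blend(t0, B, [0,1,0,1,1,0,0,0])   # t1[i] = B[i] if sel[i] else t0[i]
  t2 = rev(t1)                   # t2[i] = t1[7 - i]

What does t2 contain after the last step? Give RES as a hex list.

RES = [ 0xb1  0xae  0x2e  0x26  0xb1  0x4c  0x8c  0xd5 ]

→ t0 |d5|83|4c|8c|09|2e|ae|b1|
→ t1 |d5|8c|4c|b1|26|2e|ae|b1|
→ t2 |b1|ae|2e|26|b1|4c|8c|d5|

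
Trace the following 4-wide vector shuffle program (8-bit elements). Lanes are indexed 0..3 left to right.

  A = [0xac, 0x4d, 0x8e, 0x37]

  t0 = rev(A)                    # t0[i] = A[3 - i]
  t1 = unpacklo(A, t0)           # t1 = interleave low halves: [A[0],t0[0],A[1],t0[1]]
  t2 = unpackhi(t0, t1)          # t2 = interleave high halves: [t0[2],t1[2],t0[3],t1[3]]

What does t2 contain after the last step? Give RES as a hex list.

→ t0 |37|8e|4d|ac|
→ t1 |ac|37|4d|8e|
→ t2 |4d|4d|ac|8e|

RES = [0x4d, 0x4d, 0xac, 0x8e]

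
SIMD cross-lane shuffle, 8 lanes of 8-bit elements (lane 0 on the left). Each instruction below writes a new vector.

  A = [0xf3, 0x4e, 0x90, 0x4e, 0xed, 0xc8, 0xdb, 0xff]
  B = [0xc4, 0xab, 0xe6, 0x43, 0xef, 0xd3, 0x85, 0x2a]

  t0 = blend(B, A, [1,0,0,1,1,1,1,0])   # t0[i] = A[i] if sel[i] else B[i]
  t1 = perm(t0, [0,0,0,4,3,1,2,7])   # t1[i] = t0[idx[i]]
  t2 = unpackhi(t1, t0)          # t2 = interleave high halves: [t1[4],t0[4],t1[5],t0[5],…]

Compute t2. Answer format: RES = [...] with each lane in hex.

t0 = [0xf3, 0xab, 0xe6, 0x4e, 0xed, 0xc8, 0xdb, 0x2a]
t1 = [0xf3, 0xf3, 0xf3, 0xed, 0x4e, 0xab, 0xe6, 0x2a]
t2 = [0x4e, 0xed, 0xab, 0xc8, 0xe6, 0xdb, 0x2a, 0x2a]

RES = [0x4e, 0xed, 0xab, 0xc8, 0xe6, 0xdb, 0x2a, 0x2a]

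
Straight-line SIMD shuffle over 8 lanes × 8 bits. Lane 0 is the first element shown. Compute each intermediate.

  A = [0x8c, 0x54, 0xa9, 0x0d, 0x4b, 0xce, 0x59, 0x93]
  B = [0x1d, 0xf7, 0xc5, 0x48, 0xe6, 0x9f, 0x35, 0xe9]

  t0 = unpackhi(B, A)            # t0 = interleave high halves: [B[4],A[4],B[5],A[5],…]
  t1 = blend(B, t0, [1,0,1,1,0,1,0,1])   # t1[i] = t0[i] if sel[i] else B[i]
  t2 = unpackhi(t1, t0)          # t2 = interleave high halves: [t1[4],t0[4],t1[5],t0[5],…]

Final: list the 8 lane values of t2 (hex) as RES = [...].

RES = [0xe6, 0x35, 0x59, 0x59, 0x35, 0xe9, 0x93, 0x93]

  t0: e6 4b 9f ce 35 59 e9 93
  t1: e6 f7 9f ce e6 59 35 93
  t2: e6 35 59 59 35 e9 93 93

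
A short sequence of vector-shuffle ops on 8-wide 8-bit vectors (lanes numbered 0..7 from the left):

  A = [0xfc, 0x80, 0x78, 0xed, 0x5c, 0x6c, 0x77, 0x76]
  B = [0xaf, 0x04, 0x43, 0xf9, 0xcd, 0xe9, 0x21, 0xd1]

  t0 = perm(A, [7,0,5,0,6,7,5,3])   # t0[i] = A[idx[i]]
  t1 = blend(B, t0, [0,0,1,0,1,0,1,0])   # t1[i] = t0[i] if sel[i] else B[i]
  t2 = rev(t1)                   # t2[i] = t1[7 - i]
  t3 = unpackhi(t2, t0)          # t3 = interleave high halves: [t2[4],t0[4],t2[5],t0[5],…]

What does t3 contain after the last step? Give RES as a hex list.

→ t0 |76|fc|6c|fc|77|76|6c|ed|
→ t1 |af|04|6c|f9|77|e9|6c|d1|
→ t2 |d1|6c|e9|77|f9|6c|04|af|
→ t3 |f9|77|6c|76|04|6c|af|ed|

RES = [ 0xf9  0x77  0x6c  0x76  0x04  0x6c  0xaf  0xed ]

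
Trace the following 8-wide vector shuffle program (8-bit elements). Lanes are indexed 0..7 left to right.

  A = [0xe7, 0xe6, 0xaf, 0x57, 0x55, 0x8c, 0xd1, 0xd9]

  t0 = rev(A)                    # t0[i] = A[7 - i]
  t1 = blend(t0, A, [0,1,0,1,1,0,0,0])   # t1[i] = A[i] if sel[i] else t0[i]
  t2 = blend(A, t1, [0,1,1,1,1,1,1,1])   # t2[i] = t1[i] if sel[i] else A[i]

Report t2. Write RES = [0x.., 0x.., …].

RES = [ 0xe7  0xe6  0x8c  0x57  0x55  0xaf  0xe6  0xe7 ]

t0 = [0xd9, 0xd1, 0x8c, 0x55, 0x57, 0xaf, 0xe6, 0xe7]
t1 = [0xd9, 0xe6, 0x8c, 0x57, 0x55, 0xaf, 0xe6, 0xe7]
t2 = [0xe7, 0xe6, 0x8c, 0x57, 0x55, 0xaf, 0xe6, 0xe7]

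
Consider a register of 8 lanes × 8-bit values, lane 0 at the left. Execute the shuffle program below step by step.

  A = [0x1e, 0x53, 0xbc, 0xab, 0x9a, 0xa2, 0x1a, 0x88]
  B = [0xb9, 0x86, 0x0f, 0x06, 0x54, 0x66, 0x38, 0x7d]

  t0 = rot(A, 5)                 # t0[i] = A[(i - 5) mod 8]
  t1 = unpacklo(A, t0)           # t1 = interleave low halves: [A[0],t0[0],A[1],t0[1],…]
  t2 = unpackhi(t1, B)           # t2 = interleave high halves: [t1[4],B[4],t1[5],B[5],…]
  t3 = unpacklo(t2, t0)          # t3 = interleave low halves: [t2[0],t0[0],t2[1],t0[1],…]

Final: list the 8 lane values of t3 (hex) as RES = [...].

  t0: ab 9a a2 1a 88 1e 53 bc
  t1: 1e ab 53 9a bc a2 ab 1a
  t2: bc 54 a2 66 ab 38 1a 7d
  t3: bc ab 54 9a a2 a2 66 1a

RES = [ 0xbc  0xab  0x54  0x9a  0xa2  0xa2  0x66  0x1a ]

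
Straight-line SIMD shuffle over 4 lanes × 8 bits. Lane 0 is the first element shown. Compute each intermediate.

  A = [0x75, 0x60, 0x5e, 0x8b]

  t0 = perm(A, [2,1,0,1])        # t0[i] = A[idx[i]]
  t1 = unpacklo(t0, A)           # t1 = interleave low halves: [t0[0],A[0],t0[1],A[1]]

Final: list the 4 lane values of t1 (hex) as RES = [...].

→ t0 |5e|60|75|60|
→ t1 |5e|75|60|60|

RES = [0x5e, 0x75, 0x60, 0x60]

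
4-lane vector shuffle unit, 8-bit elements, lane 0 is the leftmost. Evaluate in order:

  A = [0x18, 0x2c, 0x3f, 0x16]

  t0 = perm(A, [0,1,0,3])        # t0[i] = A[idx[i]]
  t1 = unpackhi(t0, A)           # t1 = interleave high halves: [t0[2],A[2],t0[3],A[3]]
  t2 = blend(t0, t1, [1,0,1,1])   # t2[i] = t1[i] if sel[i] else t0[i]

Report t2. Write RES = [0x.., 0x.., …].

  t0: 18 2c 18 16
  t1: 18 3f 16 16
  t2: 18 2c 16 16

RES = [0x18, 0x2c, 0x16, 0x16]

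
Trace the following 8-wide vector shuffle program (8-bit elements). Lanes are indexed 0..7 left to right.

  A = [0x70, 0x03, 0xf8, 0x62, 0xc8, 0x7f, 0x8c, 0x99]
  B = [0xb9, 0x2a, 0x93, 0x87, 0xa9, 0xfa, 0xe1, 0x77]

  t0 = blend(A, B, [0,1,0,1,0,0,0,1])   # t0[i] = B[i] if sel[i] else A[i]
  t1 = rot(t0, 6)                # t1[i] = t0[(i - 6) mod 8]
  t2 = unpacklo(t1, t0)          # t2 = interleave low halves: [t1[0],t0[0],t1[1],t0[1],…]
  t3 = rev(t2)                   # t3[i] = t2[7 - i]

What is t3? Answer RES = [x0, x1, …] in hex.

RES = [ 0x87  0x7f  0xf8  0xc8  0x2a  0x87  0x70  0xf8 ]

t0 = [0x70, 0x2a, 0xf8, 0x87, 0xc8, 0x7f, 0x8c, 0x77]
t1 = [0xf8, 0x87, 0xc8, 0x7f, 0x8c, 0x77, 0x70, 0x2a]
t2 = [0xf8, 0x70, 0x87, 0x2a, 0xc8, 0xf8, 0x7f, 0x87]
t3 = [0x87, 0x7f, 0xf8, 0xc8, 0x2a, 0x87, 0x70, 0xf8]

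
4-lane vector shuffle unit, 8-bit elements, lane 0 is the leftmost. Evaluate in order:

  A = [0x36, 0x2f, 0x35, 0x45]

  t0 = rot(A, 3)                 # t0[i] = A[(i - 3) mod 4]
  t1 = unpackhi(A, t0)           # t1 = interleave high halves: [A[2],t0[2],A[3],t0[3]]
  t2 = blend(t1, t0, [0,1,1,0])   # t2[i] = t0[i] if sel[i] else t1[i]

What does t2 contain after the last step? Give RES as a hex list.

→ t0 |2f|35|45|36|
→ t1 |35|45|45|36|
→ t2 |35|35|45|36|

RES = [0x35, 0x35, 0x45, 0x36]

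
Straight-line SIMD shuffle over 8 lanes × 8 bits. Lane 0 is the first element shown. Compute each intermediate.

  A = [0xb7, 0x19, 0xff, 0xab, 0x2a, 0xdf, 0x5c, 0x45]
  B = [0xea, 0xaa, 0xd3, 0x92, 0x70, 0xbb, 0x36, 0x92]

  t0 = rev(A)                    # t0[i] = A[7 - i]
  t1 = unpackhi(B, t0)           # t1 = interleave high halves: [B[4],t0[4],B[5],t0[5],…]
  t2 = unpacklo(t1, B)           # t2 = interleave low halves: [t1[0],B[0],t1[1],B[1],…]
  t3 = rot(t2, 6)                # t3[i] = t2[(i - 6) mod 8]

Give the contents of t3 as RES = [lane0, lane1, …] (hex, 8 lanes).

t0 = [0x45, 0x5c, 0xdf, 0x2a, 0xab, 0xff, 0x19, 0xb7]
t1 = [0x70, 0xab, 0xbb, 0xff, 0x36, 0x19, 0x92, 0xb7]
t2 = [0x70, 0xea, 0xab, 0xaa, 0xbb, 0xd3, 0xff, 0x92]
t3 = [0xab, 0xaa, 0xbb, 0xd3, 0xff, 0x92, 0x70, 0xea]

RES = [0xab, 0xaa, 0xbb, 0xd3, 0xff, 0x92, 0x70, 0xea]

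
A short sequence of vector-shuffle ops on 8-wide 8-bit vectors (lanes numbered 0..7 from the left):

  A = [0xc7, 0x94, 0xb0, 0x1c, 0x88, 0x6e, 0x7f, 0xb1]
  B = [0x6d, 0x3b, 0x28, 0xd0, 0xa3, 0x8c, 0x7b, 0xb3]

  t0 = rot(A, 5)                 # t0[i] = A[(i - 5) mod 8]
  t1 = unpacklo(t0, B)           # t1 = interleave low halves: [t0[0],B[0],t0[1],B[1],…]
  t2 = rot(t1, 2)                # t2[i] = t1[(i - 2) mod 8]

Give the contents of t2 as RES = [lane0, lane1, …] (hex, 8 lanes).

  t0: 1c 88 6e 7f b1 c7 94 b0
  t1: 1c 6d 88 3b 6e 28 7f d0
  t2: 7f d0 1c 6d 88 3b 6e 28

RES = [0x7f, 0xd0, 0x1c, 0x6d, 0x88, 0x3b, 0x6e, 0x28]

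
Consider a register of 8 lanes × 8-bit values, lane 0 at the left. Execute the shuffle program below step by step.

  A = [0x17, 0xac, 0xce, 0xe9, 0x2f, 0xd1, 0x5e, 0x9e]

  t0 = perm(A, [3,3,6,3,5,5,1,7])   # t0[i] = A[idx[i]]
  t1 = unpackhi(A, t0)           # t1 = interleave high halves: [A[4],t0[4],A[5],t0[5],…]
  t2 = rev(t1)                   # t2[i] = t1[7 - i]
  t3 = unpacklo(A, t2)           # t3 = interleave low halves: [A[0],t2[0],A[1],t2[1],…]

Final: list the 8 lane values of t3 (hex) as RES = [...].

RES = [ 0x17  0x9e  0xac  0x9e  0xce  0xac  0xe9  0x5e ]

→ t0 |e9|e9|5e|e9|d1|d1|ac|9e|
→ t1 |2f|d1|d1|d1|5e|ac|9e|9e|
→ t2 |9e|9e|ac|5e|d1|d1|d1|2f|
→ t3 |17|9e|ac|9e|ce|ac|e9|5e|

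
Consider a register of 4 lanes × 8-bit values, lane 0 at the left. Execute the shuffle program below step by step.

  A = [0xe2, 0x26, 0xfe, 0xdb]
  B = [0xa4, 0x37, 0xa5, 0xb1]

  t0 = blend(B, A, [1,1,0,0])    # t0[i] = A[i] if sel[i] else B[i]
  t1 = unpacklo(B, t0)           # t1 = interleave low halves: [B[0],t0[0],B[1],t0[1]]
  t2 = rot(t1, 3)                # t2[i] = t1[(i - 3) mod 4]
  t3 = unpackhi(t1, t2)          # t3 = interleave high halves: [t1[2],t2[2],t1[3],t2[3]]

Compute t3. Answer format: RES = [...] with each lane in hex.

RES = [ 0x37  0x26  0x26  0xa4 ]

  t0: e2 26 a5 b1
  t1: a4 e2 37 26
  t2: e2 37 26 a4
  t3: 37 26 26 a4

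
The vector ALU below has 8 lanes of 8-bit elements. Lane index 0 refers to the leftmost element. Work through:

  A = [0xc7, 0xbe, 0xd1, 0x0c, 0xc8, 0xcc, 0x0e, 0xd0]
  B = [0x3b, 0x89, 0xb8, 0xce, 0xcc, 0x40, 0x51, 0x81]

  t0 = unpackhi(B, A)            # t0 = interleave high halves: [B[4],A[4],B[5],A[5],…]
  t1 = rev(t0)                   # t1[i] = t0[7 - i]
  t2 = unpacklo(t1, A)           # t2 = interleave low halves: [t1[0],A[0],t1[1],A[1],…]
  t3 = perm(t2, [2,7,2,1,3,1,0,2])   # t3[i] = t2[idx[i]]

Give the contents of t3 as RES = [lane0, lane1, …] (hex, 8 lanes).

→ t0 |cc|c8|40|cc|51|0e|81|d0|
→ t1 |d0|81|0e|51|cc|40|c8|cc|
→ t2 |d0|c7|81|be|0e|d1|51|0c|
→ t3 |81|0c|81|c7|be|c7|d0|81|

RES = [0x81, 0x0c, 0x81, 0xc7, 0xbe, 0xc7, 0xd0, 0x81]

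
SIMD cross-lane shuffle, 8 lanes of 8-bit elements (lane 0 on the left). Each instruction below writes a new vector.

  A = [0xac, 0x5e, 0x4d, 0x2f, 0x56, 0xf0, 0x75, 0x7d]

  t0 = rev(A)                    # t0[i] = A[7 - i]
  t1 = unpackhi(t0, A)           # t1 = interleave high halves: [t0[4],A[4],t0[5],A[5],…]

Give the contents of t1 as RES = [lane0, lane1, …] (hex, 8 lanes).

t0 = [0x7d, 0x75, 0xf0, 0x56, 0x2f, 0x4d, 0x5e, 0xac]
t1 = [0x2f, 0x56, 0x4d, 0xf0, 0x5e, 0x75, 0xac, 0x7d]

RES = [ 0x2f  0x56  0x4d  0xf0  0x5e  0x75  0xac  0x7d ]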